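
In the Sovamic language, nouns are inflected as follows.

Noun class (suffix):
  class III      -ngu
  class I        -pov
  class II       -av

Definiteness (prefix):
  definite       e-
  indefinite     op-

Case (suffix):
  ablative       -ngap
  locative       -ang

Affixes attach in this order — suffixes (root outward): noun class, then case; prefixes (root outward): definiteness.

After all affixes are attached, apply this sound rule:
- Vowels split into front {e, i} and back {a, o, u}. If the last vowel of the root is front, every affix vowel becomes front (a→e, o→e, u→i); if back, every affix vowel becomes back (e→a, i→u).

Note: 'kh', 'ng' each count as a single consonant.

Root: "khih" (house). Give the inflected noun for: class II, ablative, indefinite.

epkhihevngep

Attach noun class class II -av → khihav.
Attach case ablative -ngap → khihavngap.
Attach definiteness indefinite op- → opkhihavngap.
Apply vowel harmony: opkhihavngap → epkhihevngep.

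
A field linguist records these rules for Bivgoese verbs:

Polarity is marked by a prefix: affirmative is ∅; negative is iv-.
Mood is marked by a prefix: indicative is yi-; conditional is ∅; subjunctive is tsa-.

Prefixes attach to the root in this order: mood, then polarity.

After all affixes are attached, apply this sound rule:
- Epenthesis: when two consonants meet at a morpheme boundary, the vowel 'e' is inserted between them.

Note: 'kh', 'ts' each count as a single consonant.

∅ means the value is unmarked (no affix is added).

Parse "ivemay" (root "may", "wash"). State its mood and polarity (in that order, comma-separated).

conditional, negative

Segment: iv-may.
mood: ∅ → conditional.
polarity: iv- → negative.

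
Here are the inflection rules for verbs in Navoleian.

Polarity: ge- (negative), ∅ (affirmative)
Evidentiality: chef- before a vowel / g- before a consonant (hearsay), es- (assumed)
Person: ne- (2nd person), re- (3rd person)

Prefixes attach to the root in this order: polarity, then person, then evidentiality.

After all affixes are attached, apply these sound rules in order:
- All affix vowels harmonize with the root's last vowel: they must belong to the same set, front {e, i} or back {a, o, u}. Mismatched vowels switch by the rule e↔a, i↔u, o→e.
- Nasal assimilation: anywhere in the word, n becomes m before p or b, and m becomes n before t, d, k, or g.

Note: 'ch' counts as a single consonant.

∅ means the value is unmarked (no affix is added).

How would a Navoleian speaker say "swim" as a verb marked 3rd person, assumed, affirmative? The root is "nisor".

asranisor

polarity = affirmative: zero marking, form stays nisor.
Attach person 3rd person re- → renisor.
Attach evidentiality assumed es- → esrenisor.
Apply vowel harmony: esrenisor → asranisor.
Nasal assimilation: no change.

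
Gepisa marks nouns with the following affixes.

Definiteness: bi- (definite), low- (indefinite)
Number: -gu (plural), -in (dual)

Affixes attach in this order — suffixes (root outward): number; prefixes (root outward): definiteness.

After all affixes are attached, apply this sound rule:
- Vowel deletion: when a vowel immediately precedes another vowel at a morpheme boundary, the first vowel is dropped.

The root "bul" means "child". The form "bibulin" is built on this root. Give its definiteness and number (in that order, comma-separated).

definite, dual

Segment: bi-bul-in.
definiteness: bi- → definite.
number: -in → dual.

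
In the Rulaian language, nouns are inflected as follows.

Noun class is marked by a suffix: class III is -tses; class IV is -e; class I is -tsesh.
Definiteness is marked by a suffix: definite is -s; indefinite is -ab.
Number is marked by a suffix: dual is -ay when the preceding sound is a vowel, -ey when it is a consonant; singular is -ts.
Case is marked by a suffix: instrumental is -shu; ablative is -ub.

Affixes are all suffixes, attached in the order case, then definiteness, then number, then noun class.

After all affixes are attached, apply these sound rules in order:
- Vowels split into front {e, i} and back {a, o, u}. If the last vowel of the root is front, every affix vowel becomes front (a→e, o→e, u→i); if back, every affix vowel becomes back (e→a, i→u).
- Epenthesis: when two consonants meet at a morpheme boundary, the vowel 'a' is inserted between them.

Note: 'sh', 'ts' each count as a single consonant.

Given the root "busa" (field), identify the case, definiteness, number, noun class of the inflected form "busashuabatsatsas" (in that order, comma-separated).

instrumental, indefinite, singular, class III

Segment: busa-shu-ab-ts-tses.
case: -shu → instrumental.
definiteness: -ab → indefinite.
number: -ts → singular.
noun class: -tses → class III.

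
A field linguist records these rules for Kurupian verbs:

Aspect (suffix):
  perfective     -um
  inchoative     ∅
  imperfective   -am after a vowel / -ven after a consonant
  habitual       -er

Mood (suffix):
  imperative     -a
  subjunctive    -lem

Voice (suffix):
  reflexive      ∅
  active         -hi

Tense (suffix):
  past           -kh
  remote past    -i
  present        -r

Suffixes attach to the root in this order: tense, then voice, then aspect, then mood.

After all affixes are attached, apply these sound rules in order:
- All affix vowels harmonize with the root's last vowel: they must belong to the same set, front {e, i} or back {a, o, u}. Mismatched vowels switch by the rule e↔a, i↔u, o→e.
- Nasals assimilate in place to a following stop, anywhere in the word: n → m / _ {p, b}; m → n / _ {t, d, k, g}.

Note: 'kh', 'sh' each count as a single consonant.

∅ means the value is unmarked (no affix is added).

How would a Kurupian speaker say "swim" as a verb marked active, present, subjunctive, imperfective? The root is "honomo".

Attach tense present -r → honomor.
Attach voice active -hi → honomorhi.
Attach aspect imperfective -am (after vowel 'i') → honomorhiam.
Attach mood subjunctive -lem → honomorhiamlem.
Apply vowel harmony: honomorhiamlem → honomorhuamlam.
Nasal assimilation: no change.

honomorhuamlam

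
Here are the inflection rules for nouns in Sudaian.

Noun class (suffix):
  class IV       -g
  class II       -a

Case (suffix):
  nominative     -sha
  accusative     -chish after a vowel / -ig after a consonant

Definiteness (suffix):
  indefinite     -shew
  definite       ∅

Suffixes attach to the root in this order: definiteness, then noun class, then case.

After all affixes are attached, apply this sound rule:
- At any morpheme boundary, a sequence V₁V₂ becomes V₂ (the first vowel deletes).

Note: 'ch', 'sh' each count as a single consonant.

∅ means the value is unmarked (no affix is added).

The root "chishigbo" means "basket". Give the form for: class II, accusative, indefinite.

Attach definiteness indefinite -shew → chishigboshew.
Attach noun class class II -a → chishigboshewa.
Attach case accusative -chish (after vowel 'a') → chishigboshewachish.
Vowel deletion: no change.

chishigboshewachish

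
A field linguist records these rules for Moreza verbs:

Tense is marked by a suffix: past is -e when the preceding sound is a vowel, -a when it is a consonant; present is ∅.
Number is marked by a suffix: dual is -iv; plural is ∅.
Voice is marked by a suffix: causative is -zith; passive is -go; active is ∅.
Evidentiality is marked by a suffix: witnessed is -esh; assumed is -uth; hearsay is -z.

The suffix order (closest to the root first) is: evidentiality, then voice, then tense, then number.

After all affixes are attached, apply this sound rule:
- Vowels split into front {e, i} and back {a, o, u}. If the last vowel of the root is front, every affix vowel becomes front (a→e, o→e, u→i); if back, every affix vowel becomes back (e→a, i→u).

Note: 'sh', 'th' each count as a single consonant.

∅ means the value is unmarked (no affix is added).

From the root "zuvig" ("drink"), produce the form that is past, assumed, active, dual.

zuvigitheiv

Attach evidentiality assumed -uth → zuviguth.
voice = active: zero marking, form stays zuviguth.
Attach tense past -a (after consonant 'th') → zuvigutha.
Attach number dual -iv → zuviguthaiv.
Apply vowel harmony: zuviguthaiv → zuvigitheiv.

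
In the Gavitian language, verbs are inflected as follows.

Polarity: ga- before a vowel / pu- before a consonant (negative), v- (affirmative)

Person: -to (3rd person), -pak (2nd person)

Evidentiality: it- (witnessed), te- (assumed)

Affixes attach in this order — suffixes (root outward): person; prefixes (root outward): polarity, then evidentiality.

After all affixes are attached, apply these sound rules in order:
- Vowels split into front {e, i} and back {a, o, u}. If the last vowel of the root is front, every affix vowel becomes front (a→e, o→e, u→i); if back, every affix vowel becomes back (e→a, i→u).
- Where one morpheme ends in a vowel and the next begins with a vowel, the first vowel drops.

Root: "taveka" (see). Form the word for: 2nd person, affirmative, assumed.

Attach polarity affirmative v- → vtaveka.
Attach person 2nd person -pak → vtavekapak.
Attach evidentiality assumed te- → tevtavekapak.
Apply vowel harmony: tevtavekapak → tavtavekapak.
Vowel deletion: no change.

tavtavekapak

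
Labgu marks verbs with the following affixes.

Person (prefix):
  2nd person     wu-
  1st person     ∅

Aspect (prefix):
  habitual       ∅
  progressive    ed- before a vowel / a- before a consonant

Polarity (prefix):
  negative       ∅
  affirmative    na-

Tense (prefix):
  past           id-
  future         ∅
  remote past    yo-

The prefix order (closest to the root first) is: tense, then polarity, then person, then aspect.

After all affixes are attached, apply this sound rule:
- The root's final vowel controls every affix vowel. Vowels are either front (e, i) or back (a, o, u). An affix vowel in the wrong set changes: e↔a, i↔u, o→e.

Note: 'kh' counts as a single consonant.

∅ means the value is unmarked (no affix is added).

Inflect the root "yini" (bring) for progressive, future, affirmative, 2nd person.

tense = future: zero marking, form stays yini.
Attach polarity affirmative na- → nayini.
Attach person 2nd person wu- → wunayini.
Attach aspect progressive a- (before consonant 'w') → awunayini.
Apply vowel harmony: awunayini → ewineyini.

ewineyini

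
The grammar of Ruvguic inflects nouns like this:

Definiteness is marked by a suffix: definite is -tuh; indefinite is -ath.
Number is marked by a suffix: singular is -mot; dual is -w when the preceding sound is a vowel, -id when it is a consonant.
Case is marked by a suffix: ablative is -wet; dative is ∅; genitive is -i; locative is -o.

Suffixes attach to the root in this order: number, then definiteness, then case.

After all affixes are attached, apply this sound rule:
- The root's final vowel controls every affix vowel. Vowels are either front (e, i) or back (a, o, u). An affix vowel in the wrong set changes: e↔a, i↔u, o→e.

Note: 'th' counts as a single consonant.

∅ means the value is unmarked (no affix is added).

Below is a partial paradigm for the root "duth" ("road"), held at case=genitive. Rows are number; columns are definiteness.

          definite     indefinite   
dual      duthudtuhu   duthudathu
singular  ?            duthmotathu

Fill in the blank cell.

duthmottuhu

Attach number singular -mot → duthmot.
Attach definiteness definite -tuh → duthmottuh.
Attach case genitive -i → duthmottuhi.
Apply vowel harmony: duthmottuhi → duthmottuhu.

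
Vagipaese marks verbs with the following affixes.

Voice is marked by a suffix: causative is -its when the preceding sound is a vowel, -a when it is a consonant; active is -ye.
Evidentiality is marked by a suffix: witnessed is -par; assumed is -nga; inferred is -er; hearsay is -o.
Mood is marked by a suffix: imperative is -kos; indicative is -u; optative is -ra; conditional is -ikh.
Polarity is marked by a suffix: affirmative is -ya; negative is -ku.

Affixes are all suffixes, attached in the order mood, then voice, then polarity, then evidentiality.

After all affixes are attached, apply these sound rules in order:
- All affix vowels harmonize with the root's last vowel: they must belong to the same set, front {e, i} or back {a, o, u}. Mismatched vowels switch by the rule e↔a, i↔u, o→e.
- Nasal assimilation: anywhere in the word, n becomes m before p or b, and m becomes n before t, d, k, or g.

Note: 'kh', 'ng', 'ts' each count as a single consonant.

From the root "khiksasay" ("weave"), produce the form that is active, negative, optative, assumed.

Attach mood optative -ra → khiksasayra.
Attach voice active -ye → khiksasayraye.
Attach polarity negative -ku → khiksasayrayeku.
Attach evidentiality assumed -nga → khiksasayrayekunga.
Apply vowel harmony: khiksasayrayekunga → khiksasayrayakunga.
Nasal assimilation: no change.

khiksasayrayakunga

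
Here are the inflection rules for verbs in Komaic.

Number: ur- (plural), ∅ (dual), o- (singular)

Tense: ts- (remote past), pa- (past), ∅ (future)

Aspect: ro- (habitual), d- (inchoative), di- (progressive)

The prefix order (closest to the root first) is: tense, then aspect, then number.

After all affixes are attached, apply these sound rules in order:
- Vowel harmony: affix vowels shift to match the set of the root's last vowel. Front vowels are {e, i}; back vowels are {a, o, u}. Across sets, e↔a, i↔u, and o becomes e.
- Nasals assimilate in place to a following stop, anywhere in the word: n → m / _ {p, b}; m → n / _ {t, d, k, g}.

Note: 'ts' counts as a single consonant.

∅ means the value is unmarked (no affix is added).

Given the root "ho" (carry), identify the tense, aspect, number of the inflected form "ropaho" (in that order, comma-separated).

Segment: ro-pa-ho.
tense: pa- → past.
aspect: ro- → habitual.
number: ∅ → dual.

past, habitual, dual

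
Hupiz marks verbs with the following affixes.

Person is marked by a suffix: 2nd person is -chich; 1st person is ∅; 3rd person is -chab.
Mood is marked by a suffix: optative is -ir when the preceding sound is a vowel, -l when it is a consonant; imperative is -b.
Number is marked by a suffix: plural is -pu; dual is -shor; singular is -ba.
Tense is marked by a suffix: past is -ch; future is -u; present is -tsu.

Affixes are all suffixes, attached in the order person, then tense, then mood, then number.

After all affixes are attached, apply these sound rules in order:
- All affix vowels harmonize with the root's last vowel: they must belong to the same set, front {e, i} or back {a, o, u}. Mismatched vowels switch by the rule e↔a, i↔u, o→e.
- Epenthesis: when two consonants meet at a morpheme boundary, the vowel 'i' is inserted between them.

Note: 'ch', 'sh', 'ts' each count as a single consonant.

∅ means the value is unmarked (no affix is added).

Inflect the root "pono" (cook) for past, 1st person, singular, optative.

person = 1st person: zero marking, form stays pono.
Attach tense past -ch → ponoch.
Attach mood optative -l (after consonant 'ch') → ponochl.
Attach number singular -ba → ponochlba.
Vowel harmony: no change.
Apply epenthesis: ponochlba → ponochiliba.

ponochiliba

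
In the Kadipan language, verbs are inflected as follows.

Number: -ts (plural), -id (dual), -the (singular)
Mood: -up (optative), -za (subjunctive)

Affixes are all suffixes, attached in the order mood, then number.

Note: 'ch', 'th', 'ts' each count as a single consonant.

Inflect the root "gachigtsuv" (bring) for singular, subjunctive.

Attach mood subjunctive -za → gachigtsuvza.
Attach number singular -the → gachigtsuvzathe.

gachigtsuvzathe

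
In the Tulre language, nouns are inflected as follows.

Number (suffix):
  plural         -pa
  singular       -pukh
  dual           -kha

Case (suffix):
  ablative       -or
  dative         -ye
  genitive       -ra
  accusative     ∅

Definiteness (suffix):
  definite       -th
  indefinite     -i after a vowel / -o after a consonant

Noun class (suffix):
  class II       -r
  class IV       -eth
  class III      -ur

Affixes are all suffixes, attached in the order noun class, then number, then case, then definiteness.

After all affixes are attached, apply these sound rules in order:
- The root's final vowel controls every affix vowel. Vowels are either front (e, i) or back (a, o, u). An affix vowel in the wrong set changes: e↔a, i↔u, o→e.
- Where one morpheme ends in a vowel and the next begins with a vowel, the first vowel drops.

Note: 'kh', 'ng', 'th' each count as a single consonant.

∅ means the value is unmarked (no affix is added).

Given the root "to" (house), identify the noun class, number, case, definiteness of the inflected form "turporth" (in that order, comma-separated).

class III, plural, ablative, definite

Segment: to-ur-pa-or-th.
noun class: -ur → class III.
number: -pa → plural.
case: -or → ablative.
definiteness: -th → definite.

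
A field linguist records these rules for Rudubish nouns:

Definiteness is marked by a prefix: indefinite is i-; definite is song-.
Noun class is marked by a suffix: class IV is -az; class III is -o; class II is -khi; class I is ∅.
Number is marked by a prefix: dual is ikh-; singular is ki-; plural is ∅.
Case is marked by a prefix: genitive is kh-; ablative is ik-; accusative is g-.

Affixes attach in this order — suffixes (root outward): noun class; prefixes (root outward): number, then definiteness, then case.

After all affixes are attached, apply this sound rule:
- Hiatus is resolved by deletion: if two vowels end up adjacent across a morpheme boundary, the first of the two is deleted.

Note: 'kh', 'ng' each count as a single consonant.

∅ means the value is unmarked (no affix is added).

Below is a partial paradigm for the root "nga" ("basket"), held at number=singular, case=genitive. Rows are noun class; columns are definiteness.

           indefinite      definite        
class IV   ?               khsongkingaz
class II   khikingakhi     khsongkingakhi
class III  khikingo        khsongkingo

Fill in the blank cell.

khikingaz

Attach number singular ki- → kinga.
Attach definiteness indefinite i- → ikinga.
Attach case genitive kh- → khikinga.
Attach noun class class IV -az → khikingaaz.
Apply vowel deletion: khikingaaz → khikingaz.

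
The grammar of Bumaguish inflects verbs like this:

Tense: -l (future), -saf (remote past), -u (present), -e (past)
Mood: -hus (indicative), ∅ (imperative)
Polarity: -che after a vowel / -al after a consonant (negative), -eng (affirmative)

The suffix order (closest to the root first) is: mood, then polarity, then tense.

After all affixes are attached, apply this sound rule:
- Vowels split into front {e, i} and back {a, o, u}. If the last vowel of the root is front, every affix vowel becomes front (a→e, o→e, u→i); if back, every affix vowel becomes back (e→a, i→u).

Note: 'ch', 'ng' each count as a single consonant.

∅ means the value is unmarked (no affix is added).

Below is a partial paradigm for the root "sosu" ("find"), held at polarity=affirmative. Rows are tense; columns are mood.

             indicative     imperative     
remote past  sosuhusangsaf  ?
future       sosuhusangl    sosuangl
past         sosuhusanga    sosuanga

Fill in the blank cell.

mood = imperative: zero marking, form stays sosu.
Attach polarity affirmative -eng → sosueng.
Attach tense remote past -saf → sosuengsaf.
Apply vowel harmony: sosuengsaf → sosuangsaf.

sosuangsaf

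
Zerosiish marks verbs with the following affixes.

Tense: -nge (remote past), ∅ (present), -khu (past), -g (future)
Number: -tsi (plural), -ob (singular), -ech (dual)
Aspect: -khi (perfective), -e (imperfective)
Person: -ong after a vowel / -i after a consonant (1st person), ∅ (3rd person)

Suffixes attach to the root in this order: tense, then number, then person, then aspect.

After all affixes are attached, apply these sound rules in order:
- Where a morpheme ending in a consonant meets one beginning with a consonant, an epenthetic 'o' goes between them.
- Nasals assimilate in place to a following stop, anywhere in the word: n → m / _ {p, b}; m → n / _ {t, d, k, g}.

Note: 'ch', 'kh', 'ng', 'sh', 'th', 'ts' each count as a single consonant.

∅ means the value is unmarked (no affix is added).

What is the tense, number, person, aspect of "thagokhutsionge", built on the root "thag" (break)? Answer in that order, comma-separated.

past, plural, 1st person, imperfective

Segment: thag-khu-tsi-ong-e.
tense: -khu → past.
number: -tsi → plural.
person: -ong/i → 1st person.
aspect: -e → imperfective.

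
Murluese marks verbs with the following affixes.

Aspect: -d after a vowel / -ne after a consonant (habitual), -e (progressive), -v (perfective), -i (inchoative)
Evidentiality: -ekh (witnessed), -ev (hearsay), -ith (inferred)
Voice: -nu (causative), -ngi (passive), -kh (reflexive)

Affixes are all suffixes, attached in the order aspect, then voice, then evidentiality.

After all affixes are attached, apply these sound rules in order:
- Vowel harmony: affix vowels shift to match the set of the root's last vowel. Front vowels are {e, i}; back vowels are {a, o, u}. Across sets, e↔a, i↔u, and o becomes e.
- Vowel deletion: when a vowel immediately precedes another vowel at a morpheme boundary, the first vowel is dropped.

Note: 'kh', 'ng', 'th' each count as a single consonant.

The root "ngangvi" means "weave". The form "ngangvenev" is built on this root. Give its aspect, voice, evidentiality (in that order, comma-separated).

progressive, causative, hearsay

Segment: ngangvi-e-nu-ev.
aspect: -e → progressive.
voice: -nu → causative.
evidentiality: -ev → hearsay.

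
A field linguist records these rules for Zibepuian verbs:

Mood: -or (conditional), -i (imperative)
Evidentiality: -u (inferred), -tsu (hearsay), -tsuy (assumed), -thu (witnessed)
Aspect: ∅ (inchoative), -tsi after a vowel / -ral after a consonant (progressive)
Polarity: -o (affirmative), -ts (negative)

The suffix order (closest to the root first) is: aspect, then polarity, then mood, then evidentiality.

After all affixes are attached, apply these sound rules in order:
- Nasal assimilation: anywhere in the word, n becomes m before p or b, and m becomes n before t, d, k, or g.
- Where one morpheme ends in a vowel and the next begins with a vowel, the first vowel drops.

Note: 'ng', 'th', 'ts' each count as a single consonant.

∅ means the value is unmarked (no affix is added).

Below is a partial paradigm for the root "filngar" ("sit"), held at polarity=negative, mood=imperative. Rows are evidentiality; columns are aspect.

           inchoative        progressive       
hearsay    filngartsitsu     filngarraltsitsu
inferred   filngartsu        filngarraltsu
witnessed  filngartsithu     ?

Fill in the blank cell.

filngarraltsithu

Attach aspect progressive -ral (after consonant 'r') → filngarral.
Attach polarity negative -ts → filngarralts.
Attach mood imperative -i → filngarraltsi.
Attach evidentiality witnessed -thu → filngarraltsithu.
Nasal assimilation: no change.
Vowel deletion: no change.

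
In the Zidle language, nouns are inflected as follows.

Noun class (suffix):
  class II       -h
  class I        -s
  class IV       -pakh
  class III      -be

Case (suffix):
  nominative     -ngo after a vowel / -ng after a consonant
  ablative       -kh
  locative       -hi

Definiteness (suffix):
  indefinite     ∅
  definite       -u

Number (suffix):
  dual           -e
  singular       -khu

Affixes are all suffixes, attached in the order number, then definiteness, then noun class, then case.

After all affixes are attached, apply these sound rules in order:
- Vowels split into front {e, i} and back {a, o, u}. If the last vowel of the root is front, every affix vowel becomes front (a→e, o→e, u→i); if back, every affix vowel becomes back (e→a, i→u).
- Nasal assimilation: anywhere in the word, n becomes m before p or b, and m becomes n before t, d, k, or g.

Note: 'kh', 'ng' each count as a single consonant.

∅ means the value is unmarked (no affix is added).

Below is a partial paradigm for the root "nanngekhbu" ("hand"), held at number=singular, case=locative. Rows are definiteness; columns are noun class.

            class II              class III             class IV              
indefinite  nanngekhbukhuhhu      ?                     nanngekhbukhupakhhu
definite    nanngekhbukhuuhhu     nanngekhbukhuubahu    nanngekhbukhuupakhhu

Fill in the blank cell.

nanngekhbukhubahu

Attach number singular -khu → nanngekhbukhu.
definiteness = indefinite: zero marking, form stays nanngekhbukhu.
Attach noun class class III -be → nanngekhbukhube.
Attach case locative -hi → nanngekhbukhubehi.
Apply vowel harmony: nanngekhbukhubehi → nanngekhbukhubahu.
Nasal assimilation: no change.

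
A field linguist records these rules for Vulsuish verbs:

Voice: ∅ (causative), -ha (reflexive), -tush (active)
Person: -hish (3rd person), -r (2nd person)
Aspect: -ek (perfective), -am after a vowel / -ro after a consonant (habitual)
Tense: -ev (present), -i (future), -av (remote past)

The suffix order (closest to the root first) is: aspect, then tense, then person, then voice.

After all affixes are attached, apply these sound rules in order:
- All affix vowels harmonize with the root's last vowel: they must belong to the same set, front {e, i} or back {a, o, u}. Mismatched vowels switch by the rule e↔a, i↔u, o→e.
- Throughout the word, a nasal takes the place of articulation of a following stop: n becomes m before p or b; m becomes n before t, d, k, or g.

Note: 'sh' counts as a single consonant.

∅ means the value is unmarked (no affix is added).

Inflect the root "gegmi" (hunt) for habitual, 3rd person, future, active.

Attach aspect habitual -am (after vowel 'i') → gegmiam.
Attach tense future -i → gegmiami.
Attach person 3rd person -hish → gegmiamihish.
Attach voice active -tush → gegmiamihishtush.
Apply vowel harmony: gegmiamihishtush → gegmiemihishtish.
Nasal assimilation: no change.

gegmiemihishtish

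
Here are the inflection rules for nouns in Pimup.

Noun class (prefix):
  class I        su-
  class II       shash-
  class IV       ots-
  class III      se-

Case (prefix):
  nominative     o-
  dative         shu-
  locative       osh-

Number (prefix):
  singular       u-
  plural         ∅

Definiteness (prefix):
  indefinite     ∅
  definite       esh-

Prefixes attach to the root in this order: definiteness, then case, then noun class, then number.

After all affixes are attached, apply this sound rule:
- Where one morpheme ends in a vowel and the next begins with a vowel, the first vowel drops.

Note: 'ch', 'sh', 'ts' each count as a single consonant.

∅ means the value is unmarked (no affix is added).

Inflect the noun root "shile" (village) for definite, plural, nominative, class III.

Attach definiteness definite esh- → eshshile.
Attach case nominative o- → oeshshile.
Attach noun class class III se- → seoeshshile.
number = plural: zero marking, form stays seoeshshile.
Apply vowel deletion: seoeshshile → seshshile.

seshshile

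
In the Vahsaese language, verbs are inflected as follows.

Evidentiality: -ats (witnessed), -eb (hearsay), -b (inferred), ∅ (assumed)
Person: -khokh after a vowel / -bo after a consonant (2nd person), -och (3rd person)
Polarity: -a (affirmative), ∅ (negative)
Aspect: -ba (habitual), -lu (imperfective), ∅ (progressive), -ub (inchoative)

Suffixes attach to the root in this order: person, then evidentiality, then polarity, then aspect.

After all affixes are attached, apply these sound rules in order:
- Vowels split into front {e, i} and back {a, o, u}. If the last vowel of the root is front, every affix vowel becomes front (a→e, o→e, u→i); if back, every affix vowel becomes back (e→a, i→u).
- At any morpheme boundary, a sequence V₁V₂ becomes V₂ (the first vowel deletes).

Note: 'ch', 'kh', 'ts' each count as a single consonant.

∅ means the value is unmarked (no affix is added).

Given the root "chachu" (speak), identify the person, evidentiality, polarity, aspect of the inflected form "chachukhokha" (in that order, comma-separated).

Segment: chachu-khokh-a.
person: -khokh/bo → 2nd person.
evidentiality: ∅ → assumed.
polarity: -a → affirmative.
aspect: ∅ → progressive.

2nd person, assumed, affirmative, progressive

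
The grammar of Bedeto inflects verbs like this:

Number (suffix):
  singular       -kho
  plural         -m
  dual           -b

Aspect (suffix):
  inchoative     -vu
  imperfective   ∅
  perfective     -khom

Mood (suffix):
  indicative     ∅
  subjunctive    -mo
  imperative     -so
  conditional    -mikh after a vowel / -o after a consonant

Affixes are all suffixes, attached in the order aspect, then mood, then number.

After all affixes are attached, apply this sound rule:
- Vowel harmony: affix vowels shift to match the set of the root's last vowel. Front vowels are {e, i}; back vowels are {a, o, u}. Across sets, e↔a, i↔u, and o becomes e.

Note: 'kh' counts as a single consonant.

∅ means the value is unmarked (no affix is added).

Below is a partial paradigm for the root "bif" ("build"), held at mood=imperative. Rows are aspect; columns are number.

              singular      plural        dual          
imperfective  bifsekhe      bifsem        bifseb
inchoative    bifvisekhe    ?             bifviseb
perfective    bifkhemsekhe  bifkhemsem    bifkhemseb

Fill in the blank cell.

bifvisem

Attach aspect inchoative -vu → bifvu.
Attach mood imperative -so → bifvuso.
Attach number plural -m → bifvusom.
Apply vowel harmony: bifvusom → bifvisem.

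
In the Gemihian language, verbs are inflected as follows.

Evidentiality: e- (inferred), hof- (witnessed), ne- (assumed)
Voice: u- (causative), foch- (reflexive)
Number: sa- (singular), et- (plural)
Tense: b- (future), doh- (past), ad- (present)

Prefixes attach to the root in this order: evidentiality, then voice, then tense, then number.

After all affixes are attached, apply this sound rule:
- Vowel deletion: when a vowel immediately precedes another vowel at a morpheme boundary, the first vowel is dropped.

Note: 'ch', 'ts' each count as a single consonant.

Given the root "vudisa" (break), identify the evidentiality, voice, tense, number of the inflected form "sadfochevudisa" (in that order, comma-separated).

Segment: sa-ad-foch-e-vudisa.
evidentiality: e- → inferred.
voice: foch- → reflexive.
tense: ad- → present.
number: sa- → singular.

inferred, reflexive, present, singular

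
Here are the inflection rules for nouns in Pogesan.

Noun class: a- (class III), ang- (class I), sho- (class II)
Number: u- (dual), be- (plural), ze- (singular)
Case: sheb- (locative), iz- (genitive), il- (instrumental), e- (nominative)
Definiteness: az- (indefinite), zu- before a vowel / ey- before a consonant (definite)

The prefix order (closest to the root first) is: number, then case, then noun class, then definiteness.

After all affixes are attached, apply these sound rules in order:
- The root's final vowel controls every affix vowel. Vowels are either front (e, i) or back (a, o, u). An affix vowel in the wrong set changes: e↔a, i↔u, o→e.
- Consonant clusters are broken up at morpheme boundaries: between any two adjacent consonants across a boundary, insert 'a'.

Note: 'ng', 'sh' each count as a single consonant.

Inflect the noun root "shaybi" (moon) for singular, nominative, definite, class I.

ziengezeshaybi

Attach number singular ze- → zeshaybi.
Attach case nominative e- → ezeshaybi.
Attach noun class class I ang- → angezeshaybi.
Attach definiteness definite zu- (before vowel 'a') → zuangezeshaybi.
Apply vowel harmony: zuangezeshaybi → ziengezeshaybi.
Epenthesis: no change.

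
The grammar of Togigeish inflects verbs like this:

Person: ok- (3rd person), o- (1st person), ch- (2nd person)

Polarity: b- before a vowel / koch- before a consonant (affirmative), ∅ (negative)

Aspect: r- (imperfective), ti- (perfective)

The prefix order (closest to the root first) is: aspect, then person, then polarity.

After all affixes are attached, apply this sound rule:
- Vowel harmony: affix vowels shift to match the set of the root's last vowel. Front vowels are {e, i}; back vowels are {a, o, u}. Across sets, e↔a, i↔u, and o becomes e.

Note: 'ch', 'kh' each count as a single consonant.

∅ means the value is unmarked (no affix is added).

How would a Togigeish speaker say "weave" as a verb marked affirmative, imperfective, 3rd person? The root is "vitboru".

bokrvitboru

Attach aspect imperfective r- → rvitboru.
Attach person 3rd person ok- → okrvitboru.
Attach polarity affirmative b- (before vowel 'o') → bokrvitboru.
Vowel harmony: no change.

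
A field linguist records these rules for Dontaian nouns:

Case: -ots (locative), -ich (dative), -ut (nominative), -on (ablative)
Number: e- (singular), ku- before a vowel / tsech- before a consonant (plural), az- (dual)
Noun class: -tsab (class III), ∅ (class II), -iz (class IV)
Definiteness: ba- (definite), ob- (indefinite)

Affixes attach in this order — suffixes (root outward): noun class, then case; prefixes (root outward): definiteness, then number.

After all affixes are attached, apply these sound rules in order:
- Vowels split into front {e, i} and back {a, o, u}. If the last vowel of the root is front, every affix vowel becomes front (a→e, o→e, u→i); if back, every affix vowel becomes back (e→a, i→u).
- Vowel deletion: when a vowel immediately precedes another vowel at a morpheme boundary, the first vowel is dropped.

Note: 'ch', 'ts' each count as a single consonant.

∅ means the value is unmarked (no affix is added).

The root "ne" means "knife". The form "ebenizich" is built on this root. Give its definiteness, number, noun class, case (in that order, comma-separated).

Segment: e-ba-ne-iz-ich.
definiteness: ba- → definite.
number: e- → singular.
noun class: -iz → class IV.
case: -ich → dative.

definite, singular, class IV, dative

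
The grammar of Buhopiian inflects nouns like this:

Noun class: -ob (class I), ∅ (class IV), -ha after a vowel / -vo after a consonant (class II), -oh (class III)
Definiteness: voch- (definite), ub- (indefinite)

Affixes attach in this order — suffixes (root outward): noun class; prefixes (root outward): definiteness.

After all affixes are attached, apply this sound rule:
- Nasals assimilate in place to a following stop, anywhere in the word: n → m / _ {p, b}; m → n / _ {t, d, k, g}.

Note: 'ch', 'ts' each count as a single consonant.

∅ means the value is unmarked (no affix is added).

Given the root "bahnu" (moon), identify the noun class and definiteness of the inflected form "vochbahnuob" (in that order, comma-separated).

class I, definite

Segment: voch-bahnu-ob.
noun class: -ob → class I.
definiteness: voch- → definite.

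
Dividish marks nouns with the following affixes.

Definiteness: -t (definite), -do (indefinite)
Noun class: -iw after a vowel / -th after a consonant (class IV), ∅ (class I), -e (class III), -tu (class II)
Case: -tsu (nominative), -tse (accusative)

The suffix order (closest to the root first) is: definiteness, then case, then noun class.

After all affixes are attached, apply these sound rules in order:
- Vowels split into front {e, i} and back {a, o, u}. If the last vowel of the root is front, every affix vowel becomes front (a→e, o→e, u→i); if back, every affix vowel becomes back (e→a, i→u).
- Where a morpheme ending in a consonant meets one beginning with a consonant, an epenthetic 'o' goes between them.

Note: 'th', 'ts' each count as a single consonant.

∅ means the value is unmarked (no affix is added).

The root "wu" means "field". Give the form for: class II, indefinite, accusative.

Attach definiteness indefinite -do → wudo.
Attach case accusative -tse → wudotse.
Attach noun class class II -tu → wudotsetu.
Apply vowel harmony: wudotsetu → wudotsatu.
Epenthesis: no change.

wudotsatu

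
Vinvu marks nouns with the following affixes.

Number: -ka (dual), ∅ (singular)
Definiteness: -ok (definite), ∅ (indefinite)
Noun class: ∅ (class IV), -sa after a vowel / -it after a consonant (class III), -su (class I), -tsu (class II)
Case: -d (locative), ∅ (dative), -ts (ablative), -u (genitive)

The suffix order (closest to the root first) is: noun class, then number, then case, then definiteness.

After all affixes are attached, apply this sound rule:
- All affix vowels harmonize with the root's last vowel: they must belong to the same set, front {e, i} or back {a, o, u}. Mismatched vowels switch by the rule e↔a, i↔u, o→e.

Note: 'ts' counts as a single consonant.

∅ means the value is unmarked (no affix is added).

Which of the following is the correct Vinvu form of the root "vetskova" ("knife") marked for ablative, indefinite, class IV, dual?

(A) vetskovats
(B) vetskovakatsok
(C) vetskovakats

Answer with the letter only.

noun class = class IV: zero marking, form stays vetskova.
Attach number dual -ka → vetskovaka.
Attach case ablative -ts → vetskovakats.
definiteness = indefinite: zero marking, form stays vetskovakats.
Vowel harmony: no change.
So the correct form is vetskovakats, option (C).
(A) vetskovats is wrong: it uses singular instead of dual for number.
(B) vetskovakatsok is wrong: it uses definite instead of indefinite for definiteness.

C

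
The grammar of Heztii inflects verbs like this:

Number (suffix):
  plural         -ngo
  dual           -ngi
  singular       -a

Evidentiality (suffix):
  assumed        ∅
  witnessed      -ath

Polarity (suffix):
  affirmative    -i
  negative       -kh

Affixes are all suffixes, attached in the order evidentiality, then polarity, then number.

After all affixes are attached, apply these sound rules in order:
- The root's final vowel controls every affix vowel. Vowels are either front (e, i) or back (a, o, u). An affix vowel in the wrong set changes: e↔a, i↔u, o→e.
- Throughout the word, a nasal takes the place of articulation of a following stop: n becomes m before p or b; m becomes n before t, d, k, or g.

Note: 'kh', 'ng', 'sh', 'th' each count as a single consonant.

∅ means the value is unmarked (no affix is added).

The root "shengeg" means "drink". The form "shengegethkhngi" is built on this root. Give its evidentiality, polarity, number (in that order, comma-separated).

Segment: shengeg-ath-kh-ngi.
evidentiality: -ath → witnessed.
polarity: -kh → negative.
number: -ngi → dual.

witnessed, negative, dual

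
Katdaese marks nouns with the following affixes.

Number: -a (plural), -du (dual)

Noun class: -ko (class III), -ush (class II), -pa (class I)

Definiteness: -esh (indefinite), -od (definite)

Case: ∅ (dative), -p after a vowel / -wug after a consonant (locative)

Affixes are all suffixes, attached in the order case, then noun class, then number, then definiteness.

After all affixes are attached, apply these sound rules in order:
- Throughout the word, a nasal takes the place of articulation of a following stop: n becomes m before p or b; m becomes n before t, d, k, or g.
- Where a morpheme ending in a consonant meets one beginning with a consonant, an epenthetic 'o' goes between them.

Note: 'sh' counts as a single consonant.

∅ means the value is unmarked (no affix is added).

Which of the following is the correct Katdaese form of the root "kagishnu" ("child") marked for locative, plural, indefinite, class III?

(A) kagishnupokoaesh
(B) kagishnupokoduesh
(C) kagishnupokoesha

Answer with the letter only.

Attach case locative -p (after vowel 'u') → kagishnup.
Attach noun class class III -ko → kagishnupko.
Attach number plural -a → kagishnupkoa.
Attach definiteness indefinite -esh → kagishnupkoaesh.
Nasal assimilation: no change.
Apply epenthesis: kagishnupkoaesh → kagishnupokoaesh.
So the correct form is kagishnupokoaesh, option (A).
(C) kagishnupokoesha is wrong: it has the affixes in the wrong order.
(B) kagishnupokoduesh is wrong: it uses dual instead of plural for number.

A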